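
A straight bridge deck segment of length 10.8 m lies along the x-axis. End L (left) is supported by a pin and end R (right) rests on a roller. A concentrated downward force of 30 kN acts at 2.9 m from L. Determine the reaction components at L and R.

Moments about L: R_y·10.8 − 30·2.9 = 0 → R_y = 87/10.8 = 8.05556 ≈ 8.056 kN.
ΣF_y = 0: L_y + 8.05556 − 30 = 0 → L_y = 21.94 kN.
ΣF_x = 0: no horizontal applied forces, so L_x = 0.

L_x = 0, L_y = 21.94 kN, R_y = 8.056 kN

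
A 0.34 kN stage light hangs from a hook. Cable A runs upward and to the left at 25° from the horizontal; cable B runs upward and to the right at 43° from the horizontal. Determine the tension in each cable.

ΣF_x = 0: −T_A·cos25° + T_B·cos43° = 0 → T_B = 1.23922·T_A.
ΣF_y = 0: T_A·sin25° + T_B·sin43° = 0.34.
Substitute: T_A·(0.422618 + 1.23922·0.681998) = 0.34 → T_A = 0.268189 ≈ 0.2682 kN.
Then T_B = 1.23922 × 0.268189 = 0.3323 kN.

T_A = 0.2682 kN, T_B = 0.3323 kN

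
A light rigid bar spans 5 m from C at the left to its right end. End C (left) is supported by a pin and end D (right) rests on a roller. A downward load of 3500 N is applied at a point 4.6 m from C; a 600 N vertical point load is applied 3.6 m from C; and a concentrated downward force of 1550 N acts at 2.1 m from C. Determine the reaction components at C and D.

C_x = 0, C_y = 1347 N, D_y = 4303 N

ΣM about C: D_y·5 − 3500·4.6 − 600·3.6 − 1550·2.1 = 0 → D_y = 21515/5 = 4303 N.
ΣF_y = 0: C_y + 4303 − 3500 − 600 − 1550 = 0 → C_y = 1347 N.
ΣF_x = 0: no horizontal applied forces, so C_x = 0.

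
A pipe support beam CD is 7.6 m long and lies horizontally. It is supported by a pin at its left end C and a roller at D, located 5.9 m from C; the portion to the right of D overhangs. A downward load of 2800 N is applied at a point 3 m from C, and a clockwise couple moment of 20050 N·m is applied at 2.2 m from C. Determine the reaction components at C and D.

C_x = 0, C_y = -2022 N, D_y = 4822 N

Taking moments about C: D_y·5.9 − 2800·3 − 20050 = 0 → D_y = 28450/5.9 = 4822.03 ≈ 4822 N.
ΣF_y = 0: C_y + 4822.03 − 2800 = 0 → C_y = -2022 N.
ΣF_x = 0: no horizontal applied forces, so C_x = 0.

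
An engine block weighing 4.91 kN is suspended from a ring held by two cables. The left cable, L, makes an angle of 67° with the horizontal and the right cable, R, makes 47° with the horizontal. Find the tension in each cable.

T_L = 3.666 kN, T_R = 2.100 kN

ΣF_x = 0: −T_L·cos67° + T_R·cos47° = 0 → T_R = 0.572921·T_L.
ΣF_y = 0: T_L·sin67° + T_R·sin47° = 4.91.
Substitute: T_L·(0.920505 + 0.572921·0.731354) = 4.91 → T_L = 3.66551 ≈ 3.666 kN.
Then T_R = 0.572921 × 3.66551 = 2.100 kN.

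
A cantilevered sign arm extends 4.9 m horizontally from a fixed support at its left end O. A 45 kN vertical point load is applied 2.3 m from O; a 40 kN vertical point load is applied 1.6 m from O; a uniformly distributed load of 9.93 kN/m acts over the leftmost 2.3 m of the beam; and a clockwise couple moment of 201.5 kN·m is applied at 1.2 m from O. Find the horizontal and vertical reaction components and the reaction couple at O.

Resultant of the distributed load: 9.93 × 2.3 = 22.839 kN at 1.15 m from O.
ΣF_x = 0: O_x = 0.
ΣF_y = 0: O_y − 45 − 40 − 9.93·2.3 = 0 → O_y = 107.8 kN.
ΣM about O: M_O − 45·2.3 − 40·1.6 − (9.93·2.3)·1.15 − 201.5 = 0 → M_O = 395.3 kN·m.

O_x = 0, O_y = 107.8 kN, M_O = 395.3 kN·m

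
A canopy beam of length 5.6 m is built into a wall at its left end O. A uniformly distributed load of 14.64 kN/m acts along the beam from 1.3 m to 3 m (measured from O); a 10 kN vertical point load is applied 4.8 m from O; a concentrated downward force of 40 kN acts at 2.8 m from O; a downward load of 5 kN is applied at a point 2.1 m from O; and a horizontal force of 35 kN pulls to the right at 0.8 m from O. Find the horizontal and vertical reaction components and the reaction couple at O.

O_x = -35.00 kN, O_y = 79.89 kN, M_O = 224.0 kN·m

Resultant of the distributed load: 14.64 × 1.7 = 24.888 kN at 2.15 m from O.
ΣF_x = 0: O_x + 35 = 0 → O_x = -35.00 kN.
ΣF_y = 0: O_y − 14.64·1.7 − 10 − 40 − 5 = 0 → O_y = 79.89 kN.
ΣM about O: M_O − (14.64·1.7)·2.15 − 10·4.8 − 40·2.8 − 5·2.1 = 0 → M_O = 224.0 kN·m.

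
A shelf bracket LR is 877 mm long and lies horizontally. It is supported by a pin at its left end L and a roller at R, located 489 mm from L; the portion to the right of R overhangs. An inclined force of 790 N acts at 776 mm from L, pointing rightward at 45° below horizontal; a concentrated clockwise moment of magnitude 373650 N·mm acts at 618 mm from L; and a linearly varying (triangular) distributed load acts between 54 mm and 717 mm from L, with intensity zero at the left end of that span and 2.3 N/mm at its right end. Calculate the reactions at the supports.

Resultant of the triangular load: ½ × 2.3 × 663 = 762.45 N, acting at 496 mm from L (one-third of the span from the peak).
Moments about L: R_y·489 − 790·sin45°·776 − 373650 − (½·2.3·663)·496 = 0 → R_y = 1185310/489 = 2423.95 ≈ 2424 N.
ΣF_y = 0: L_y + 2423.95 − 790·sin45° − ½·2.3·663 = 0 → L_y = -1103 N.
ΣF_x = 0: L_x + 790·cos45° = 0 → L_x = -558.6 N.

L_x = -558.6 N, L_y = -1103 N, R_y = 2424 N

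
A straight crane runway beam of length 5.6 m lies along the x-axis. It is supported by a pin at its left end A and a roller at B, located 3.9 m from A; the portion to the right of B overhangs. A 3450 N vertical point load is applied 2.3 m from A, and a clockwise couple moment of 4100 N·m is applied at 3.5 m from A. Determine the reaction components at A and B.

A_x = 0, A_y = 364.1 N, B_y = 3086 N

ΣM about A: B_y·3.9 − 3450·2.3 − 4100 = 0 → B_y = 12035/3.9 = 3085.9 ≈ 3086 N.
ΣF_y = 0: A_y + 3085.9 − 3450 = 0 → A_y = 364.1 N.
ΣF_x = 0: no horizontal applied forces, so A_x = 0.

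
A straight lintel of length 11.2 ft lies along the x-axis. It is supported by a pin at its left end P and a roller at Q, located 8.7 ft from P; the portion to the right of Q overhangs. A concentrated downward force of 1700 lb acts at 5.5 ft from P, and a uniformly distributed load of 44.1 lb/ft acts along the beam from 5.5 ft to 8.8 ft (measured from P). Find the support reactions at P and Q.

P_x = 0, P_y = 651.2 lb, Q_y = 1194 lb

Resultant of the distributed load: 44.1 × 3.3 = 145.53 lb at 7.15 ft from P.
ΣM about P: Q_y·8.7 − 1700·5.5 − (44.1·3.3)·7.15 = 0 → Q_y = 10390.5395/8.7 = 1194.31 ≈ 1194 lb.
ΣF_y = 0: P_y + 1194.31 − 1700 − 44.1·3.3 = 0 → P_y = 651.2 lb.
ΣF_x = 0: no horizontal applied forces, so P_x = 0.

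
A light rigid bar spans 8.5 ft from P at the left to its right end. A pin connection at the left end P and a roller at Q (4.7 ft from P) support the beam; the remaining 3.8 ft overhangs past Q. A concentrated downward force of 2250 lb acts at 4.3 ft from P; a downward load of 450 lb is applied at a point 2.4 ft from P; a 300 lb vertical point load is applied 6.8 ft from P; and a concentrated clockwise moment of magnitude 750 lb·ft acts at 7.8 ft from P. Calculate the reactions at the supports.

P_x = 0, P_y = 118.1 lb, Q_y = 2882 lb

Taking moments about P: Q_y·4.7 − 2250·4.3 − 450·2.4 − 300·6.8 − 750 = 0 → Q_y = 13545/4.7 = 2881.91 ≈ 2882 lb.
ΣF_y = 0: P_y + 2881.91 − 2250 − 450 − 300 = 0 → P_y = 118.1 lb.
ΣF_x = 0: no horizontal applied forces, so P_x = 0.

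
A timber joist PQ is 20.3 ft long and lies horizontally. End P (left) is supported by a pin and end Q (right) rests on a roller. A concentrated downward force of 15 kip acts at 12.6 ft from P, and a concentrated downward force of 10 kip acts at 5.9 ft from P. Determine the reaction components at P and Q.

ΣM about P: Q_y·20.3 − 15·12.6 − 10·5.9 = 0 → Q_y = 248/20.3 = 12.2167 ≈ 12.22 kip.
ΣF_y = 0: P_y + 12.2167 − 15 − 10 = 0 → P_y = 12.78 kip.
ΣF_x = 0: no horizontal applied forces, so P_x = 0.

P_x = 0, P_y = 12.78 kip, Q_y = 12.22 kip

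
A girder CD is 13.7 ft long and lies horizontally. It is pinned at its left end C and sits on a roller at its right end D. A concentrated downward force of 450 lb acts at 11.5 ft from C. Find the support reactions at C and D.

C_x = 0, C_y = 72.26 lb, D_y = 377.7 lb

Moments about C: D_y·13.7 − 450·11.5 = 0 → D_y = 5175/13.7 = 377.737 ≈ 377.7 lb.
ΣF_y = 0: C_y + 377.737 − 450 = 0 → C_y = 72.26 lb.
ΣF_x = 0: no horizontal applied forces, so C_x = 0.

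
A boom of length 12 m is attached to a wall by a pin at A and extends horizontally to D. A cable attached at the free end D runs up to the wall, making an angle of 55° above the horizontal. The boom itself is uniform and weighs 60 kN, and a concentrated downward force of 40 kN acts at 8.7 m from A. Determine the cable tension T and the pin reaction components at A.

T = 72.03 kN, A_x = 41.31 kN, A_y = 41.00 kN

ΣM about A: T·sin55°·12 − 60·6 − 40·8.7 = 0 → T = 708/(12·0.819152) = 72.0257 ≈ 72.03 kN.
ΣF_x = 0: A_x − T·cos55° = 0 → A_x = 72.0257 × 0.573576 = 41.31 kN.
ΣF_y = 0: A_y + T·sin55° − 60 − 40 = 0 → A_y = 100 − 72.0257 × 0.819152 = 41.00 kN.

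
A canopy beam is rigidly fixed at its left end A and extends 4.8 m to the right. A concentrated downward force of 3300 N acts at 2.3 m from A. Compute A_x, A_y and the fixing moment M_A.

ΣF_x = 0: A_x = 0.
ΣF_y = 0: A_y − 3300 = 0 → A_y = 3300 N.
ΣM about A: M_A − 3300·2.3 = 0 → M_A = 7590 N·m.

A_x = 0, A_y = 3300 N, M_A = 7590 N·m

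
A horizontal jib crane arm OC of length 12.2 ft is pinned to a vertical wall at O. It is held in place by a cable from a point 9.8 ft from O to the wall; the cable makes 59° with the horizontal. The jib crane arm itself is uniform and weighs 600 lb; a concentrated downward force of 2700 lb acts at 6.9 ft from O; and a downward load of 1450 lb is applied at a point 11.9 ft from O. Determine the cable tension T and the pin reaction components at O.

T = 4708 lb, O_x = 2425 lb, O_y = 714.8 lb

ΣM about O: T·sin59°·9.8 − 600·6.1 − 2700·6.9 − 1450·11.9 = 0 → T = 39545/(9.8·0.857167) = 4707.61 ≈ 4708 lb.
ΣF_x = 0: O_x − T·cos59° = 0 → O_x = 4707.61 × 0.515038 = 2425 lb.
ΣF_y = 0: O_y + T·sin59° − 600 − 2700 − 1450 = 0 → O_y = 4750 − 4707.61 × 0.857167 = 714.8 lb.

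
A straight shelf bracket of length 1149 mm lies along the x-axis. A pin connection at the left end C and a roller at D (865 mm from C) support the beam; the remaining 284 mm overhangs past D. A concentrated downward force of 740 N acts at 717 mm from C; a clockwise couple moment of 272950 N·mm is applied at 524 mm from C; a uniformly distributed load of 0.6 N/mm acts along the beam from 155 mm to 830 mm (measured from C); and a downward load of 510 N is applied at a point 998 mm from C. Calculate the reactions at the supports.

Resultant of the distributed load: 0.6 × 675 = 405 N at 492.5 mm from C.
Taking moments about C: D_y·865 − 740·717 − 272950 − (0.6·675)·492.5 − 510·998 = 0 → D_y = 1511972.5/865 = 1747.95 ≈ 1748 N.
ΣF_y = 0: C_y + 1747.95 − 740 − 0.6·675 − 510 = 0 → C_y = -92.95 N.
ΣF_x = 0: no horizontal applied forces, so C_x = 0.

C_x = 0, C_y = -92.95 N, D_y = 1748 N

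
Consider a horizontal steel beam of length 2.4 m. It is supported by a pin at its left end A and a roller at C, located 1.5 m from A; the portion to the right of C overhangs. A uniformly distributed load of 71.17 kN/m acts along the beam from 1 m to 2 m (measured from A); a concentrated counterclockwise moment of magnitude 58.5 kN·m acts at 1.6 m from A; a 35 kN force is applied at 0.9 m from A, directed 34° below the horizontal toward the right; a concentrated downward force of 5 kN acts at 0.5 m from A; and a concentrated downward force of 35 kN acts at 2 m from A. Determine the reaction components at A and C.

Resultant of the distributed load: 71.17 × 1 = 71.17 kN at 1.5 m from A.
Moments about A: C_y·1.5 − (71.17·1)·1.5 + 58.5 − 35·sin34°·0.9 − 5·0.5 − 35·2 = 0 → C_y = 138.37/1.5 = 92.2467 ≈ 92.25 kN.
ΣF_y = 0: A_y + 92.2467 − 71.17·1 − 35·sin34° − 5 − 35 = 0 → A_y = 38.50 kN.
ΣF_x = 0: A_x + 35·cos34° = 0 → A_x = -29.02 kN.

A_x = -29.02 kN, A_y = 38.50 kN, C_y = 92.25 kN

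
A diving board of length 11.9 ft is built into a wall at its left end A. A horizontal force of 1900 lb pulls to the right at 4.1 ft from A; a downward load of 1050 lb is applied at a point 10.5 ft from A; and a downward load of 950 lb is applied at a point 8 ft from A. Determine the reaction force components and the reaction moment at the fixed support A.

A_x = -1900 lb, A_y = 2000 lb, M_A = 18620 lb·ft

ΣF_x = 0: A_x + 1900 = 0 → A_x = -1900 lb.
ΣF_y = 0: A_y − 1050 − 950 = 0 → A_y = 2000 lb.
ΣM about A: M_A − 1050·10.5 − 950·8 = 0 → M_A = 18620 lb·ft.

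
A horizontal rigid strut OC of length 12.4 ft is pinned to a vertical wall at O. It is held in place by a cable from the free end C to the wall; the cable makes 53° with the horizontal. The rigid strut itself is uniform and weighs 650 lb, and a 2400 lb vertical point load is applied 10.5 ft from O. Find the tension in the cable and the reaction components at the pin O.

ΣM about O: T·sin53°·12.4 − 650·6.2 − 2400·10.5 = 0 → T = 29230/(12.4·0.798636) = 2951.61 ≈ 2952 lb.
ΣF_x = 0: O_x − T·cos53° = 0 → O_x = 2951.61 × 0.601815 = 1776 lb.
ΣF_y = 0: O_y + T·sin53° − 650 − 2400 = 0 → O_y = 3050 − 2951.61 × 0.798636 = 692.7 lb.

T = 2952 lb, O_x = 1776 lb, O_y = 692.7 lb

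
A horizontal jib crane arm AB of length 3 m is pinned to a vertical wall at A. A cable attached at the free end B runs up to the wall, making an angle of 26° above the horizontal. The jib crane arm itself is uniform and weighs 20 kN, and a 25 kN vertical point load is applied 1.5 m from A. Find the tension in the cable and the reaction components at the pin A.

T = 51.33 kN, A_x = 46.13 kN, A_y = 22.50 kN

ΣM about A: T·sin26°·3 − 20·1.5 − 25·1.5 = 0 → T = 67.5/(3·0.438371) = 51.3264 ≈ 51.33 kN.
ΣF_x = 0: A_x − T·cos26° = 0 → A_x = 51.3264 × 0.898794 = 46.13 kN.
ΣF_y = 0: A_y + T·sin26° − 20 − 25 = 0 → A_y = 45 − 51.3264 × 0.438371 = 22.50 kN.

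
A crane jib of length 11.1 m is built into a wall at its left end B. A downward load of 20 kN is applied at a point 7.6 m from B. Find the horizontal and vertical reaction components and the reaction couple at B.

ΣF_x = 0: B_x = 0.
ΣF_y = 0: B_y − 20 = 0 → B_y = 20.00 kN.
ΣM about B: M_B − 20·7.6 = 0 → M_B = 152.0 kN·m.

B_x = 0, B_y = 20.00 kN, M_B = 152.0 kN·m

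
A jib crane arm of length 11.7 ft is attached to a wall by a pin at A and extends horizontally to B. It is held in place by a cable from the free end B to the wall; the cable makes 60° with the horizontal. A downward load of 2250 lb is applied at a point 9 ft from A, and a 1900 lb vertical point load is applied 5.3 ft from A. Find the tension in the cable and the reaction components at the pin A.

ΣM about A: T·sin60°·11.7 − 2250·9 − 1900·5.3 = 0 → T = 30320/(11.7·0.866025) = 2992.35 ≈ 2992 lb.
ΣF_x = 0: A_x − T·cos60° = 0 → A_x = 2992.35 × 0.5 = 1496 lb.
ΣF_y = 0: A_y + T·sin60° − 2250 − 1900 = 0 → A_y = 4150 − 2992.35 × 0.866025 = 1559 lb.

T = 2992 lb, A_x = 1496 lb, A_y = 1559 lb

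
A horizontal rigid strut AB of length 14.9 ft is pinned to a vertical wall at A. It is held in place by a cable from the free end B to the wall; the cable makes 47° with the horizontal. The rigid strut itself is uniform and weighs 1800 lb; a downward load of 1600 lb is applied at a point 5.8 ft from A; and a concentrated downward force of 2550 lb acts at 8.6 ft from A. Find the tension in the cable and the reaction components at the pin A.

T = 4095 lb, A_x = 2793 lb, A_y = 2955 lb

ΣM about A: T·sin47°·14.9 − 1800·7.45 − 1600·5.8 − 2550·8.6 = 0 → T = 44620/(14.9·0.731354) = 4094.64 ≈ 4095 lb.
ΣF_x = 0: A_x − T·cos47° = 0 → A_x = 4094.64 × 0.681998 = 2793 lb.
ΣF_y = 0: A_y + T·sin47° − 1800 − 1600 − 2550 = 0 → A_y = 5950 − 4094.64 × 0.731354 = 2955 lb.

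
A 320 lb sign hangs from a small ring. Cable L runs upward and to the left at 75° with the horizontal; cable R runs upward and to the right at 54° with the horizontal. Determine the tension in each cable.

T_L = 242.0 lb, T_R = 106.6 lb

ΣF_x = 0: −T_L·cos75° + T_R·cos54° = 0 → T_R = 0.440329·T_L.
ΣF_y = 0: T_L·sin75° + T_R·sin54° = 320.
Substitute: T_L·(0.965926 + 0.440329·0.809017) = 320 → T_L = 242.028 ≈ 242.0 lb.
Then T_R = 0.440329 × 242.028 = 106.6 lb.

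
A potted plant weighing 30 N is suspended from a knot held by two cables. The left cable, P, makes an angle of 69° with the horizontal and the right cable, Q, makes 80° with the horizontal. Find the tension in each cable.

ΣF_x = 0: −T_P·cos69° + T_Q·cos80° = 0 → T_Q = 2.06376·T_P.
ΣF_y = 0: T_P·sin69° + T_Q·sin80° = 30.
Substitute: T_P·(0.93358 + 2.06376·0.984808) = 30 → T_P = 10.1147 ≈ 10.11 N.
Then T_Q = 2.06376 × 10.1147 = 20.87 N.

T_P = 10.11 N, T_Q = 20.87 N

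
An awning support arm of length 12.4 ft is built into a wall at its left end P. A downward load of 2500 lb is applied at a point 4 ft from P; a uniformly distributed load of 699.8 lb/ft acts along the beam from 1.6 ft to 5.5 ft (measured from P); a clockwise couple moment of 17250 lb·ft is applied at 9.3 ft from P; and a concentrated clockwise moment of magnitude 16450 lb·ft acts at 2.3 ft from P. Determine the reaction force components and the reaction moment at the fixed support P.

Resultant of the distributed load: 699.8 × 3.9 = 2729.22 lb at 3.55 ft from P.
ΣF_x = 0: P_x = 0.
ΣF_y = 0: P_y − 2500 − 699.8·3.9 = 0 → P_y = 5229 lb.
ΣM about P: M_P − 2500·4 − (699.8·3.9)·3.55 − 17250 − 16450 = 0 → M_P = 53390 lb·ft.

P_x = 0, P_y = 5229 lb, M_P = 53390 lb·ft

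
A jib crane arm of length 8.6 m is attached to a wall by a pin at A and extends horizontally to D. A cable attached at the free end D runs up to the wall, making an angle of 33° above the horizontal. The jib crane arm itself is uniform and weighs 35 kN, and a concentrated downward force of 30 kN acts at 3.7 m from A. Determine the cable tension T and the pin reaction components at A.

T = 55.83 kN, A_x = 46.82 kN, A_y = 34.59 kN

ΣM about A: T·sin33°·8.6 − 35·4.3 − 30·3.7 = 0 → T = 261.5/(8.6·0.544639) = 55.8296 ≈ 55.83 kN.
ΣF_x = 0: A_x − T·cos33° = 0 → A_x = 55.8296 × 0.838671 = 46.82 kN.
ΣF_y = 0: A_y + T·sin33° − 35 − 30 = 0 → A_y = 65 − 55.8296 × 0.544639 = 34.59 kN.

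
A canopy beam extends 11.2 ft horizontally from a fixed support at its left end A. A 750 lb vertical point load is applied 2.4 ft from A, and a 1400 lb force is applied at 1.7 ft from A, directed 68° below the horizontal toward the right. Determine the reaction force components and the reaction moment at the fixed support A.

ΣF_x = 0: A_x + 1400·cos68° = 0 → A_x = -524.4 lb.
ΣF_y = 0: A_y − 750 − 1400·sin68° = 0 → A_y = 2048 lb.
ΣM about A: M_A − 750·2.4 − 1400·sin68°·1.7 = 0 → M_A = 4007 lb·ft.

A_x = -524.4 lb, A_y = 2048 lb, M_A = 4007 lb·ft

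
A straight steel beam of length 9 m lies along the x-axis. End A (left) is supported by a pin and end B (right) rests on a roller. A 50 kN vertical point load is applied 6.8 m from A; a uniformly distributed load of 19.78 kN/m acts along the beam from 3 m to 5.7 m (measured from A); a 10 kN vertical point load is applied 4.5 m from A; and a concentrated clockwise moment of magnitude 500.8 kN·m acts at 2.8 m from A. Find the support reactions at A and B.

A_x = 0, A_y = -10.83 kN, B_y = 124.2 kN

Resultant of the distributed load: 19.78 × 2.7 = 53.406 kN at 4.35 m from A.
Taking moments about A: B_y·9 − 50·6.8 − (19.78·2.7)·4.35 − 10·4.5 − 500.8 = 0 → B_y = 1118.1161/9 = 124.235 ≈ 124.2 kN.
ΣF_y = 0: A_y + 124.235 − 50 − 19.78·2.7 − 10 = 0 → A_y = -10.83 kN.
ΣF_x = 0: no horizontal applied forces, so A_x = 0.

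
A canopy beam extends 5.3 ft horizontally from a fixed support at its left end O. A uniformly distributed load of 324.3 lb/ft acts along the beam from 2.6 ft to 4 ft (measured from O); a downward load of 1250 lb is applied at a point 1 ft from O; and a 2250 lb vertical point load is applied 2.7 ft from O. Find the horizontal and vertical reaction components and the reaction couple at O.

Resultant of the distributed load: 324.3 × 1.4 = 454.02 lb at 3.3 ft from O.
ΣF_x = 0: O_x = 0.
ΣF_y = 0: O_y − 324.3·1.4 − 1250 − 2250 = 0 → O_y = 3954 lb.
ΣM about O: M_O − (324.3·1.4)·3.3 − 1250·1 − 2250·2.7 = 0 → M_O = 8823 lb·ft.

O_x = 0, O_y = 3954 lb, M_O = 8823 lb·ft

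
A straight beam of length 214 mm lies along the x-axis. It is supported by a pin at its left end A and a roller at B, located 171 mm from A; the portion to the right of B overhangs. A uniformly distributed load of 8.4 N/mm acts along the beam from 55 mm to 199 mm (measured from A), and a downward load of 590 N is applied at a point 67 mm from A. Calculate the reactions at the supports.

A_x = 0, A_y = 670.1 N, B_y = 1130 N

Resultant of the distributed load: 8.4 × 144 = 1209.6 N at 127 mm from A.
ΣM about A: B_y·171 − (8.4·144)·127 − 590·67 = 0 → B_y = 193149.2/171 = 1129.53 ≈ 1130 N.
ΣF_y = 0: A_y + 1129.53 − 8.4·144 − 590 = 0 → A_y = 670.1 N.
ΣF_x = 0: no horizontal applied forces, so A_x = 0.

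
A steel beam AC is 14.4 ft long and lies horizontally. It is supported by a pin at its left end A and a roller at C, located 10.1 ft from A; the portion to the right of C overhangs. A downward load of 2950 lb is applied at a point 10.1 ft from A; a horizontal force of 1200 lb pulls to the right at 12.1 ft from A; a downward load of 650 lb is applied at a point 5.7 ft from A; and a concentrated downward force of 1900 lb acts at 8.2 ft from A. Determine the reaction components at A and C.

A_x = -1200 lb, A_y = 640.6 lb, C_y = 4859 lb

ΣM about A: C_y·10.1 − 2950·10.1 − 650·5.7 − 1900·8.2 = 0 → C_y = 49080/10.1 = 4859.41 ≈ 4859 lb.
ΣF_y = 0: A_y + 4859.41 − 2950 − 650 − 1900 = 0 → A_y = 640.6 lb.
ΣF_x = 0: A_x + 1200 = 0 → A_x = -1200 lb.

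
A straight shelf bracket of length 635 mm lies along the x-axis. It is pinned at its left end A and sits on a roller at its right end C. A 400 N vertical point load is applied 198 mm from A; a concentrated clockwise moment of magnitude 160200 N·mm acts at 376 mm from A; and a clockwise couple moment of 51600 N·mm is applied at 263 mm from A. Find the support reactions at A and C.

ΣM about A: C_y·635 − 400·198 − 160200 − 51600 = 0 → C_y = 291000/635 = 458.268 ≈ 458.3 N.
ΣF_y = 0: A_y + 458.268 − 400 = 0 → A_y = -58.27 N.
ΣF_x = 0: no horizontal applied forces, so A_x = 0.

A_x = 0, A_y = -58.27 N, C_y = 458.3 N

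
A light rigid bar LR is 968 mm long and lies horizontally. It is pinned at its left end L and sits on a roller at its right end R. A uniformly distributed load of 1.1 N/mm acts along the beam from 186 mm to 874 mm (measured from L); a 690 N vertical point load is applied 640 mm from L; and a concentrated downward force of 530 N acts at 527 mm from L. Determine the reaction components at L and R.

L_x = 0, L_y = 817.7 N, R_y = 1159 N

Resultant of the distributed load: 1.1 × 688 = 756.8 N at 530 mm from L.
Moments about L: R_y·968 − (1.1·688)·530 − 690·640 − 530·527 = 0 → R_y = 1122014/968 = 1159.11 ≈ 1159 N.
ΣF_y = 0: L_y + 1159.11 − 1.1·688 − 690 − 530 = 0 → L_y = 817.7 N.
ΣF_x = 0: no horizontal applied forces, so L_x = 0.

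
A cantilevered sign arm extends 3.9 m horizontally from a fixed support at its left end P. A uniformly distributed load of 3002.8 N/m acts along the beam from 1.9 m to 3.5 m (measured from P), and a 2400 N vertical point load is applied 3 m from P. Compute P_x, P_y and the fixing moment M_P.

P_x = 0, P_y = 7204 N, M_P = 20170 N·m

Resultant of the distributed load: 3002.8 × 1.6 = 4804.48 N at 2.7 m from P.
ΣF_x = 0: P_x = 0.
ΣF_y = 0: P_y − 3002.8·1.6 − 2400 = 0 → P_y = 7204 N.
ΣM about P: M_P − (3002.8·1.6)·2.7 − 2400·3 = 0 → M_P = 20170 N·m.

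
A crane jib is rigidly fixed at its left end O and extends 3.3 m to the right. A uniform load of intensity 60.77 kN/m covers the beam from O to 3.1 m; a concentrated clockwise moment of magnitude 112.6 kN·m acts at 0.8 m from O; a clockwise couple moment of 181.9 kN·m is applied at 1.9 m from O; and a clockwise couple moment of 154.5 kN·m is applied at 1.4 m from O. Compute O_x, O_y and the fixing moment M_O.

Resultant of the distributed load: 60.77 × 3.1 = 188.387 kN at 1.55 m from O.
ΣF_x = 0: O_x = 0.
ΣF_y = 0: O_y − 60.77·3.1 = 0 → O_y = 188.4 kN.
ΣM about O: M_O − (60.77·3.1)·1.55 − 112.6 − 181.9 − 154.5 = 0 → M_O = 741.0 kN·m.

O_x = 0, O_y = 188.4 kN, M_O = 741.0 kN·m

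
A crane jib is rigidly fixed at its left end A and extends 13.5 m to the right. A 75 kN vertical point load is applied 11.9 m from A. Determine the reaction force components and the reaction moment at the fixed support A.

A_x = 0, A_y = 75.00 kN, M_A = 892.5 kN·m

ΣF_x = 0: A_x = 0.
ΣF_y = 0: A_y − 75 = 0 → A_y = 75.00 kN.
ΣM about A: M_A − 75·11.9 = 0 → M_A = 892.5 kN·m.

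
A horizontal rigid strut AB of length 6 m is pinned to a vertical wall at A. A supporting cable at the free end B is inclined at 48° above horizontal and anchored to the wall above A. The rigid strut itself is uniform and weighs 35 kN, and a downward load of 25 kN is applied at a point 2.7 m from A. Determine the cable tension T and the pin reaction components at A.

ΣM about A: T·sin48°·6 − 35·3 − 25·2.7 = 0 → T = 172.5/(6·0.743145) = 38.6869 ≈ 38.69 kN.
ΣF_x = 0: A_x − T·cos48° = 0 → A_x = 38.6869 × 0.669131 = 25.89 kN.
ΣF_y = 0: A_y + T·sin48° − 35 − 25 = 0 → A_y = 60 − 38.6869 × 0.743145 = 31.25 kN.

T = 38.69 kN, A_x = 25.89 kN, A_y = 31.25 kN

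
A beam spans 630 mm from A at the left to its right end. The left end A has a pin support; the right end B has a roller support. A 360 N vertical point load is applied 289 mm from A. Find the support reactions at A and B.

Taking moments about A: B_y·630 − 360·289 = 0 → B_y = 104040/630 = 165.143 ≈ 165.1 N.
ΣF_y = 0: A_y + 165.143 − 360 = 0 → A_y = 194.9 N.
ΣF_x = 0: no horizontal applied forces, so A_x = 0.

A_x = 0, A_y = 194.9 N, B_y = 165.1 N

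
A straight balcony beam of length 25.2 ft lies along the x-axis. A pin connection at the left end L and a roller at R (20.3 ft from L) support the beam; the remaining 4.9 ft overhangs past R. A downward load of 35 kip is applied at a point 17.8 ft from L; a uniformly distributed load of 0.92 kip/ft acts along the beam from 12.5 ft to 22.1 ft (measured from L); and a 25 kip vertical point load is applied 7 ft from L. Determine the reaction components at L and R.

Resultant of the distributed load: 0.92 × 9.6 = 8.832 kip at 17.3 ft from L.
Taking moments about L: R_y·20.3 − 35·17.8 − (0.92·9.6)·17.3 − 25·7 = 0 → R_y = 950.7936/20.3 = 46.8371 ≈ 46.84 kip.
ΣF_y = 0: L_y + 46.8371 − 35 − 0.92·9.6 − 25 = 0 → L_y = 21.99 kip.
ΣF_x = 0: no horizontal applied forces, so L_x = 0.

L_x = 0, L_y = 21.99 kip, R_y = 46.84 kip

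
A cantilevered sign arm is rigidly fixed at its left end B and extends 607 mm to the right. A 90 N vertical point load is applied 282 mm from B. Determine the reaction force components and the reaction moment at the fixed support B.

B_x = 0, B_y = 90.00 N, M_B = 25380 N·mm

ΣF_x = 0: B_x = 0.
ΣF_y = 0: B_y − 90 = 0 → B_y = 90.00 N.
ΣM about B: M_B − 90·282 = 0 → M_B = 25380 N·mm.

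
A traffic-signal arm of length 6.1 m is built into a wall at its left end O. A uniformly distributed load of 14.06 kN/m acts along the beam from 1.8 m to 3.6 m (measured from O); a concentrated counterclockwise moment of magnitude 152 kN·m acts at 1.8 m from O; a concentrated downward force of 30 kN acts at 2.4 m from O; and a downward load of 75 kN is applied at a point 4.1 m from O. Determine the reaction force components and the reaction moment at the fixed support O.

Resultant of the distributed load: 14.06 × 1.8 = 25.308 kN at 2.7 m from O.
ΣF_x = 0: O_x = 0.
ΣF_y = 0: O_y − 14.06·1.8 − 30 − 75 = 0 → O_y = 130.3 kN.
ΣM about O: M_O − (14.06·1.8)·2.7 + 152 − 30·2.4 − 75·4.1 = 0 → M_O = 295.8 kN·m.

O_x = 0, O_y = 130.3 kN, M_O = 295.8 kN·m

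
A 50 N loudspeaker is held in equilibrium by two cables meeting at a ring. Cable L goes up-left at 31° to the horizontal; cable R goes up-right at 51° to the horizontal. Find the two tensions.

T_L = 31.78 N, T_R = 43.28 N

ΣF_x = 0: −T_L·cos31° + T_R·cos51° = 0 → T_R = 1.36205·T_L.
ΣF_y = 0: T_L·sin31° + T_R·sin51° = 50.
Substitute: T_L·(0.515038 + 1.36205·0.777146) = 50 → T_L = 31.7753 ≈ 31.78 N.
Then T_R = 1.36205 × 31.7753 = 43.28 N.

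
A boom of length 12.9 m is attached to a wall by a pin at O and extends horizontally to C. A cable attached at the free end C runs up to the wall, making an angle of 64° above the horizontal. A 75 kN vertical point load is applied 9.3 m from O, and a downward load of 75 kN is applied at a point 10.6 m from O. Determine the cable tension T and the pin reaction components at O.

T = 128.7 kN, O_x = 56.43 kN, O_y = 34.30 kN

ΣM about O: T·sin64°·12.9 − 75·9.3 − 75·10.6 = 0 → T = 1492.5/(12.9·0.898794) = 128.725 ≈ 128.7 kN.
ΣF_x = 0: O_x − T·cos64° = 0 → O_x = 128.725 × 0.438371 = 56.43 kN.
ΣF_y = 0: O_y + T·sin64° − 75 − 75 = 0 → O_y = 150 − 128.725 × 0.898794 = 34.30 kN.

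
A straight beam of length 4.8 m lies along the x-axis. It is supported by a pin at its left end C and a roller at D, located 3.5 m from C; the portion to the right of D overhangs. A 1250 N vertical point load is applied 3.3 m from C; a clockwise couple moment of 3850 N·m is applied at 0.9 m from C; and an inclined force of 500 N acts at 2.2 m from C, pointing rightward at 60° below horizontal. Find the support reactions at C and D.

C_x = -250.0 N, C_y = -867.7 N, D_y = 2551 N

ΣM about C: D_y·3.5 − 1250·3.3 − 3850 − 500·sin60°·2.2 = 0 → D_y = 8927.63/3.5 = 2550.75 ≈ 2551 N.
ΣF_y = 0: C_y + 2550.75 − 1250 − 500·sin60° = 0 → C_y = -867.7 N.
ΣF_x = 0: C_x + 500·cos60° = 0 → C_x = -250.0 N.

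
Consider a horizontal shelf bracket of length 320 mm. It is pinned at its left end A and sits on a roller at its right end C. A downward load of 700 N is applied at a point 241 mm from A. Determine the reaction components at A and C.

Moments about A: C_y·320 − 700·241 = 0 → C_y = 168700/320 = 527.188 ≈ 527.2 N.
ΣF_y = 0: A_y + 527.188 − 700 = 0 → A_y = 172.8 N.
ΣF_x = 0: no horizontal applied forces, so A_x = 0.

A_x = 0, A_y = 172.8 N, C_y = 527.2 N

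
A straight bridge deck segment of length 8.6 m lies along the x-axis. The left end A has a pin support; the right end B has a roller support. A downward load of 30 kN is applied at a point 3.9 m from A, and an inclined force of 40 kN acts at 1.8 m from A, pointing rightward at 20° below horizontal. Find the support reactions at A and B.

ΣM about A: B_y·8.6 − 30·3.9 − 40·sin20°·1.8 = 0 → B_y = 141.625/8.6 = 16.468 ≈ 16.47 kN.
ΣF_y = 0: A_y + 16.468 − 30 − 40·sin20° = 0 → A_y = 27.21 kN.
ΣF_x = 0: A_x + 40·cos20° = 0 → A_x = -37.59 kN.

A_x = -37.59 kN, A_y = 27.21 kN, B_y = 16.47 kN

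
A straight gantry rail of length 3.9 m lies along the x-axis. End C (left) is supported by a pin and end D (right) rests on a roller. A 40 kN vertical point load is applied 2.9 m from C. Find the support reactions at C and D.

C_x = 0, C_y = 10.26 kN, D_y = 29.74 kN

Moments about C: D_y·3.9 − 40·2.9 = 0 → D_y = 116/3.9 = 29.7436 ≈ 29.74 kN.
ΣF_y = 0: C_y + 29.7436 − 40 = 0 → C_y = 10.26 kN.
ΣF_x = 0: no horizontal applied forces, so C_x = 0.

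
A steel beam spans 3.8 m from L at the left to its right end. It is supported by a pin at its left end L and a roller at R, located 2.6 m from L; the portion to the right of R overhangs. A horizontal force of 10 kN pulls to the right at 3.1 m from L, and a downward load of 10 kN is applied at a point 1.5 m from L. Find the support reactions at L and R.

L_x = -10.00 kN, L_y = 4.231 kN, R_y = 5.769 kN

Moments about L: R_y·2.6 − 10·1.5 = 0 → R_y = 15/2.6 = 5.76923 ≈ 5.769 kN.
ΣF_y = 0: L_y + 5.76923 − 10 = 0 → L_y = 4.231 kN.
ΣF_x = 0: L_x + 10 = 0 → L_x = -10.00 kN.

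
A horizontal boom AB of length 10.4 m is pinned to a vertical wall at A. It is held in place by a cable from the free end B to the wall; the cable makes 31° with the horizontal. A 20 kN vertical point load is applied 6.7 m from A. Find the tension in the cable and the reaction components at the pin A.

ΣM about A: T·sin31°·10.4 − 20·6.7 = 0 → T = 134/(10.4·0.515038) = 25.0168 ≈ 25.02 kN.
ΣF_x = 0: A_x − T·cos31° = 0 → A_x = 25.0168 × 0.857167 = 21.44 kN.
ΣF_y = 0: A_y + T·sin31° − 20 = 0 → A_y = 20 − 25.0168 × 0.515038 = 7.115 kN.

T = 25.02 kN, A_x = 21.44 kN, A_y = 7.115 kN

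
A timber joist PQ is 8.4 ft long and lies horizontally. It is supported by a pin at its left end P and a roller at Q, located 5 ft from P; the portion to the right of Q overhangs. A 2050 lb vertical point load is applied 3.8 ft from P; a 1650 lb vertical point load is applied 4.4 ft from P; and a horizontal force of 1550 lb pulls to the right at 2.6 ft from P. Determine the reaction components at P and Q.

ΣM about P: Q_y·5 − 2050·3.8 − 1650·4.4 = 0 → Q_y = 15050/5 = 3010 lb.
ΣF_y = 0: P_y + 3010 − 2050 − 1650 = 0 → P_y = 690.0 lb.
ΣF_x = 0: P_x + 1550 = 0 → P_x = -1550 lb.

P_x = -1550 lb, P_y = 690.0 lb, Q_y = 3010 lb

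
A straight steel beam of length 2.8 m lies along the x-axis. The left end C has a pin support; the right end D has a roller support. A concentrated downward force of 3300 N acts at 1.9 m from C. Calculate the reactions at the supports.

C_x = 0, C_y = 1061 N, D_y = 2239 N

Moments about C: D_y·2.8 − 3300·1.9 = 0 → D_y = 6270/2.8 = 2239.29 ≈ 2239 N.
ΣF_y = 0: C_y + 2239.29 − 3300 = 0 → C_y = 1061 N.
ΣF_x = 0: no horizontal applied forces, so C_x = 0.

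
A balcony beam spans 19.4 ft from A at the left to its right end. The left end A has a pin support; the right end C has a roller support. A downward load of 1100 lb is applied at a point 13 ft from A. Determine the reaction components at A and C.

ΣM about A: C_y·19.4 − 1100·13 = 0 → C_y = 14300/19.4 = 737.113 ≈ 737.1 lb.
ΣF_y = 0: A_y + 737.113 − 1100 = 0 → A_y = 362.9 lb.
ΣF_x = 0: no horizontal applied forces, so A_x = 0.

A_x = 0, A_y = 362.9 lb, C_y = 737.1 lb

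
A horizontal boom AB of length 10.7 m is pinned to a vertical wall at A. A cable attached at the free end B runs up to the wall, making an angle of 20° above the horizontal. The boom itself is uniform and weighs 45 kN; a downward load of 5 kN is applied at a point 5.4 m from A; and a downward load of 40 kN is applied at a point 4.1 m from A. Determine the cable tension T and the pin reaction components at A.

ΣM about A: T·sin20°·10.7 − 45·5.35 − 5·5.4 − 40·4.1 = 0 → T = 431.75/(10.7·0.34202) = 117.977 ≈ 118.0 kN.
ΣF_x = 0: A_x − T·cos20° = 0 → A_x = 117.977 × 0.939693 = 110.9 kN.
ΣF_y = 0: A_y + T·sin20° − 45 − 5 − 40 = 0 → A_y = 90 − 117.977 × 0.34202 = 49.65 kN.

T = 118.0 kN, A_x = 110.9 kN, A_y = 49.65 kN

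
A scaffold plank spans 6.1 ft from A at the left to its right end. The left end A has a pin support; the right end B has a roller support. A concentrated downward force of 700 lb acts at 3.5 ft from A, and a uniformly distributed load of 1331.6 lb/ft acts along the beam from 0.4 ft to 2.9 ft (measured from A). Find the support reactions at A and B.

Resultant of the distributed load: 1331.6 × 2.5 = 3329 lb at 1.65 ft from A.
Taking moments about A: B_y·6.1 − 700·3.5 − (1331.6·2.5)·1.65 = 0 → B_y = 7942.85/6.1 = 1302.11 ≈ 1302 lb.
ΣF_y = 0: A_y + 1302.11 − 700 − 1331.6·2.5 = 0 → A_y = 2727 lb.
ΣF_x = 0: no horizontal applied forces, so A_x = 0.

A_x = 0, A_y = 2727 lb, B_y = 1302 lb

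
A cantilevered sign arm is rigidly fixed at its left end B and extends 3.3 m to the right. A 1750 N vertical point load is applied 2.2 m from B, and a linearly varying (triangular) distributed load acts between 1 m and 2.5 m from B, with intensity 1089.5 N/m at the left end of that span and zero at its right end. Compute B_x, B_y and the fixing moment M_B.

Resultant of the triangular load: ½ × 1089.5 × 1.5 = 817.125 N, acting at 1.5 m from B (one-third of the span from the peak).
ΣF_x = 0: B_x = 0.
ΣF_y = 0: B_y − 1750 − ½·1089.5·1.5 = 0 → B_y = 2567 N.
ΣM about B: M_B − 1750·2.2 − (½·1089.5·1.5)·1.5 = 0 → M_B = 5076 N·m.

B_x = 0, B_y = 2567 N, M_B = 5076 N·m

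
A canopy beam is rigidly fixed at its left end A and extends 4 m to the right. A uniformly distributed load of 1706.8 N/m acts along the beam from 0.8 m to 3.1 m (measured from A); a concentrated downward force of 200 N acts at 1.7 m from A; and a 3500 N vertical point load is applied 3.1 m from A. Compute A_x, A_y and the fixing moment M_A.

Resultant of the distributed load: 1706.8 × 2.3 = 3925.64 N at 1.95 m from A.
ΣF_x = 0: A_x = 0.
ΣF_y = 0: A_y − 1706.8·2.3 − 200 − 3500 = 0 → A_y = 7626 N.
ΣM about A: M_A − (1706.8·2.3)·1.95 − 200·1.7 − 3500·3.1 = 0 → M_A = 18840 N·m.

A_x = 0, A_y = 7626 N, M_A = 18840 N·m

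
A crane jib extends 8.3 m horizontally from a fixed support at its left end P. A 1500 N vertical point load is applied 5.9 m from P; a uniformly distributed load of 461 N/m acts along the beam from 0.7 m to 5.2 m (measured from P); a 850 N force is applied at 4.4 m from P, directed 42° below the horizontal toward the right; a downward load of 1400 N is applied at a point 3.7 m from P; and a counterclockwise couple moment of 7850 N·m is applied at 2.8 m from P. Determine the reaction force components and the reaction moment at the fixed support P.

Resultant of the distributed load: 461 × 4.5 = 2074.5 N at 2.95 m from P.
ΣF_x = 0: P_x + 850·cos42° = 0 → P_x = -631.7 N.
ΣF_y = 0: P_y − 1500 − 461·4.5 − 850·sin42° − 1400 = 0 → P_y = 5543 N.
ΣM about P: M_P − 1500·5.9 − (461·4.5)·2.95 − 850·sin42°·4.4 − 1400·3.7 + 7850 = 0 → M_P = 14800 N·m.

P_x = -631.7 N, P_y = 5543 N, M_P = 14800 N·m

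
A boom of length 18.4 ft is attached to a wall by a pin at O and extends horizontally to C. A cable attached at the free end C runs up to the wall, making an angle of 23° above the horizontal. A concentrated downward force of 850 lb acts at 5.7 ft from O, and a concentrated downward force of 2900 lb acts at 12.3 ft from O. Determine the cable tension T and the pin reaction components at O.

ΣM about O: T·sin23°·18.4 − 850·5.7 − 2900·12.3 = 0 → T = 40515/(18.4·0.390731) = 5635.34 ≈ 5635 lb.
ΣF_x = 0: O_x − T·cos23° = 0 → O_x = 5635.34 × 0.920505 = 5187 lb.
ΣF_y = 0: O_y + T·sin23° − 850 − 2900 = 0 → O_y = 3750 − 5635.34 × 0.390731 = 1548 lb.

T = 5635 lb, O_x = 5187 lb, O_y = 1548 lb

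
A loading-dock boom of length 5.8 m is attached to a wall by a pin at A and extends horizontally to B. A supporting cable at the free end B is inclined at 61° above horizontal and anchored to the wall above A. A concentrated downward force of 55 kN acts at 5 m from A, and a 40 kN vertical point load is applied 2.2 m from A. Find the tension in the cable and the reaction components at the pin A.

ΣM about A: T·sin61°·5.8 − 55·5 − 40·2.2 = 0 → T = 363/(5.8·0.87462) = 71.5582 ≈ 71.56 kN.
ΣF_x = 0: A_x − T·cos61° = 0 → A_x = 71.5582 × 0.48481 = 34.69 kN.
ΣF_y = 0: A_y + T·sin61° − 55 − 40 = 0 → A_y = 95 − 71.5582 × 0.87462 = 32.41 kN.

T = 71.56 kN, A_x = 34.69 kN, A_y = 32.41 kN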